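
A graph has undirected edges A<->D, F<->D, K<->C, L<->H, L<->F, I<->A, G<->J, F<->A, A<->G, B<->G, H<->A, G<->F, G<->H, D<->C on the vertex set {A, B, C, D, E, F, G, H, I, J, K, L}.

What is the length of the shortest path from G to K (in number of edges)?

4

Distance 0: G.
Distance 1: A, B, F, H, J.
Distance 2: D, I, L.
Distance 3: C.
Distance 4: K — contains K.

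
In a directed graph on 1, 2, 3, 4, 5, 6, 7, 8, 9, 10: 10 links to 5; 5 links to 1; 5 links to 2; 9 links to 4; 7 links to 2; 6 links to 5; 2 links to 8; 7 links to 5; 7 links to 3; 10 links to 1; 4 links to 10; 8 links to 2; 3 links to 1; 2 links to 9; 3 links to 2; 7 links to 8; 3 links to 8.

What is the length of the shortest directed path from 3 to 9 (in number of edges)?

2

Distance 0: 3.
Distance 1: 1, 2, 8.
Distance 2: 9 — contains 9.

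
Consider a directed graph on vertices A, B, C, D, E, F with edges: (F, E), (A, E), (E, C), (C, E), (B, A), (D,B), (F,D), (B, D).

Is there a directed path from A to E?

Explore from A.
Distance 1: reach E.
Found E.

Yes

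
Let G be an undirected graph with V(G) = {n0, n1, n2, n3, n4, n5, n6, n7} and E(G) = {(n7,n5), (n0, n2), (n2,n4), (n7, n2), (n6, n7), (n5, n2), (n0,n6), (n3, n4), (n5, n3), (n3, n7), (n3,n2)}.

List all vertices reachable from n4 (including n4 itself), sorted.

n0, n2, n3, n4, n5, n6, n7

Start at n4.
Its neighbours: n2, n3.
Then their neighbours: n0, n5, n7.
Then next layer: n6.
Nothing further is reachable.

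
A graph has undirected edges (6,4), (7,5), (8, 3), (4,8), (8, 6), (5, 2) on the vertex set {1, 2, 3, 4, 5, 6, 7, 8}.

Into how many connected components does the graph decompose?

3

From 1: component {1}.
From 2: component {2, 5, 7}.
From 3: component {3, 4, 6, 8}.
That's 3 components.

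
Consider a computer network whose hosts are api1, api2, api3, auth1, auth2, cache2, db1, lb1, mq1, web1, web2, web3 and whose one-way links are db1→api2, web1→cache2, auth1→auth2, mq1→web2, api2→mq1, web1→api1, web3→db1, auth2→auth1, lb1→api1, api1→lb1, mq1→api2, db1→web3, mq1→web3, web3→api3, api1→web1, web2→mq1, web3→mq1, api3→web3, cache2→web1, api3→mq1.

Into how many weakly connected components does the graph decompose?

3

From api1: component {api1, cache2, lb1, web1}.
From api2: component {api2, api3, db1, mq1, web2, web3}.
From auth1: component {auth1, auth2}.
That's 3 components.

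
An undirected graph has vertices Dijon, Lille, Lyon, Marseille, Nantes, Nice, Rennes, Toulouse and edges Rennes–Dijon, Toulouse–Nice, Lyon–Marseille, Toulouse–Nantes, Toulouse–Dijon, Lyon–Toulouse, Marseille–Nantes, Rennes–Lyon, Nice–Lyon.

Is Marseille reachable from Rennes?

Yes

Explore from Rennes.
Distance 1: reach Dijon, Lyon.
Distance 2: reach Marseille, Nice, Toulouse.
Found Marseille.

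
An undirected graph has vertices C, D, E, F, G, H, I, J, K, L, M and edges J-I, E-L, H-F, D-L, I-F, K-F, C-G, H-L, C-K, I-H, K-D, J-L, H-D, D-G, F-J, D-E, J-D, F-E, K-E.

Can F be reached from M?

M has no edges, so nothing is reachable from it.

No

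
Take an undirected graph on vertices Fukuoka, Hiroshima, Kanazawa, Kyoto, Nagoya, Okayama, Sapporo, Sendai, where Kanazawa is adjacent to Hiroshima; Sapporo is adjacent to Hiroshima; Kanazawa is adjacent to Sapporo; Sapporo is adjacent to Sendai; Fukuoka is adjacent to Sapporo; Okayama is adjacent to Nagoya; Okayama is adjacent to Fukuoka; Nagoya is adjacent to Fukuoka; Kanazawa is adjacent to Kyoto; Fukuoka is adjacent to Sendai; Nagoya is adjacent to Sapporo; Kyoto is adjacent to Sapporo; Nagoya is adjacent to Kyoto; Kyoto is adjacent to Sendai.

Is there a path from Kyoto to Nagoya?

Yes

Explore from Kyoto.
Distance 1: reach Kanazawa, Nagoya, Sapporo, Sendai.
Found Nagoya.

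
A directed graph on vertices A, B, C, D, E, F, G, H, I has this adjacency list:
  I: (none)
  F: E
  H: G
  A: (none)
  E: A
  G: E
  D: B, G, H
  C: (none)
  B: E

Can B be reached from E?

Explore from E.
Distance 1: reach A.
The search from E is exhausted; no directed path reaches B.

No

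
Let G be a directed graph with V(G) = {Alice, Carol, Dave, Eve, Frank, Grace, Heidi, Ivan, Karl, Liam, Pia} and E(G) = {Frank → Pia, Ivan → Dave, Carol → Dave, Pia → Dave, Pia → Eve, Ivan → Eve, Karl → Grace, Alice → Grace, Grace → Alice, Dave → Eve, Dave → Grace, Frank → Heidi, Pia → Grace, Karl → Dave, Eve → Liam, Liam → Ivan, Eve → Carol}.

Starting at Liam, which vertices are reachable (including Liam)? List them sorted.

Start at Liam.
Its neighbours: Ivan.
Then their neighbours: Dave, Eve.
Then next layer: Carol, Grace.
Then next layer: Alice.
Nothing further is reachable.

Alice, Carol, Dave, Eve, Grace, Ivan, Liam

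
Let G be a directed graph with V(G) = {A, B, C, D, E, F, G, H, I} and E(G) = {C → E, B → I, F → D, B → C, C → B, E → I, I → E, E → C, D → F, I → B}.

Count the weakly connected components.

From A: component {A}.
From B: component {B, C, E, I}.
From D: component {D, F}.
From G: component {G}.
From H: component {H}.
That's 5 components.

5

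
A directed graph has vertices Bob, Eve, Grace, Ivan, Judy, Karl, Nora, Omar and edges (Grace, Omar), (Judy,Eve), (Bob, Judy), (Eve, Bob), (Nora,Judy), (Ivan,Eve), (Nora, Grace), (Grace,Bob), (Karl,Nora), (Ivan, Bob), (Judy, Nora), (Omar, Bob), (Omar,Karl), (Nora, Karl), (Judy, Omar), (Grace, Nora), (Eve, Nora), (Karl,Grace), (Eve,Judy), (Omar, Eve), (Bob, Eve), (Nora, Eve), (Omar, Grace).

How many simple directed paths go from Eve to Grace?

Eve→Bob→Judy→Nora→Grace
Eve→Bob→Judy→Nora→Karl→Grace
Eve→Bob→Judy→Omar→Grace
Eve→Bob→Judy→Omar→Karl→Grace
Eve→Bob→Judy→Omar→Karl→Nora→Grace
Eve→Judy→Nora→Grace
Eve→Judy→Nora→Karl→Grace
Eve→Judy→Omar→Grace
Eve→Judy→Omar→Karl→Grace
Eve→Judy→Omar→Karl→Nora→Grace
Eve→Nora→Grace
Eve→Nora→Judy→Omar→Grace
Eve→Nora→Judy→Omar→Karl→Grace
Eve→Nora→Karl→Grace

14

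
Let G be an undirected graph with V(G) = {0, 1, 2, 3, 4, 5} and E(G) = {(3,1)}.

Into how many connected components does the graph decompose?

From 0: component {0}.
From 1: component {1, 3}.
From 2: component {2}.
From 4: component {4}.
From 5: component {5}.
That's 5 components.

5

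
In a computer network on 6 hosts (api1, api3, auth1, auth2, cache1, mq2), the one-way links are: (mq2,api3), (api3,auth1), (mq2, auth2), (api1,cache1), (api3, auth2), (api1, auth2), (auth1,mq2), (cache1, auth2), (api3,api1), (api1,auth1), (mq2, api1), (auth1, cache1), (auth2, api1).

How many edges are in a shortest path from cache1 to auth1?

3

Distance 0: cache1.
Distance 1: auth2.
Distance 2: api1.
Distance 3: auth1 — contains auth1.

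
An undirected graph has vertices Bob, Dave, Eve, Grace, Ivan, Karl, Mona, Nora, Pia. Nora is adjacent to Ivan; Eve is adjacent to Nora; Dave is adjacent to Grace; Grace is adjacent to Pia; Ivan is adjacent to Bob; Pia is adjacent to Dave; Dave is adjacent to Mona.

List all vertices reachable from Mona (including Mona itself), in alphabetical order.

Start at Mona.
Its neighbours: Dave.
Then their neighbours: Grace, Pia.
Nothing further is reachable.

Dave, Grace, Mona, Pia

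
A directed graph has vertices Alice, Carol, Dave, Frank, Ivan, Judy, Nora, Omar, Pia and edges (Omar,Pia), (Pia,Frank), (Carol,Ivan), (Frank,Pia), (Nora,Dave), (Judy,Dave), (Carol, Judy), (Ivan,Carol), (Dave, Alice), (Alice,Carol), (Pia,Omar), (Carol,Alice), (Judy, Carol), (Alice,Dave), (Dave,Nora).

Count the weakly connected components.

From Alice: component {Alice, Carol, Dave, Ivan, Judy, Nora}.
From Frank: component {Frank, Omar, Pia}.
That's 2 components.

2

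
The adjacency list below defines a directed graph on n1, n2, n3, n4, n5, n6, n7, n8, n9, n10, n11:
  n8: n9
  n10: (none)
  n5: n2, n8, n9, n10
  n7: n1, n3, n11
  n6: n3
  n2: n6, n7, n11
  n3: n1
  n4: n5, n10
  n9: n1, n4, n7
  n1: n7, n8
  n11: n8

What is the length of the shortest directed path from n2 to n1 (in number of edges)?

2

Distance 0: n2.
Distance 1: n6, n7, n11.
Distance 2: n1, n3, n8 — contains n1.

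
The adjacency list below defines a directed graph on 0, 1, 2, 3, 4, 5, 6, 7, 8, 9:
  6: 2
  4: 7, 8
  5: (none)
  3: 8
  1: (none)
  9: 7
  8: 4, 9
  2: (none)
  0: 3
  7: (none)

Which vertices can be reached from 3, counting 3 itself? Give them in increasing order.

Start at 3.
Its neighbours: 8.
Then their neighbours: 4, 9.
Then next layer: 7.
Nothing further is reachable.

3, 4, 7, 8, 9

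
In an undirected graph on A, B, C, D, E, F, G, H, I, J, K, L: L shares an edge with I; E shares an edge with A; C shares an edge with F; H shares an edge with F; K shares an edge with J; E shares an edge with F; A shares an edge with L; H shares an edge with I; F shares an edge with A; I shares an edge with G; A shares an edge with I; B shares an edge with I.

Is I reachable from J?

No

Explore from J.
Distance 1: reach K.
The search is exhausted without reaching I; it lies in a different component.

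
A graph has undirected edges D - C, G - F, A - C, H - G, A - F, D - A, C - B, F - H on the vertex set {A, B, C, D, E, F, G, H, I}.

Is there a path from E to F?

No

E has no edges, so nothing is reachable from it.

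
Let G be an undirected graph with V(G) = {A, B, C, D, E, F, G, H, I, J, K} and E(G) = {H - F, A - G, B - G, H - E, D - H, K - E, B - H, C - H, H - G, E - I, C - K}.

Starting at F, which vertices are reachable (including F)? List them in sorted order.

A, B, C, D, E, F, G, H, I, K

Start at F.
Its neighbours: H.
Then their neighbours: B, C, D, E, G.
Then next layer: A, I, K.
Nothing further is reachable.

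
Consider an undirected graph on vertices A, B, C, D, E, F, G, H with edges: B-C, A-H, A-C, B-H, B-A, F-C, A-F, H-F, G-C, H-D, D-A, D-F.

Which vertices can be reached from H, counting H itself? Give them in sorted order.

A, B, C, D, F, G, H

Start at H.
Its neighbours: A, B, D, F.
Then their neighbours: C.
Then next layer: G.
Nothing further is reachable.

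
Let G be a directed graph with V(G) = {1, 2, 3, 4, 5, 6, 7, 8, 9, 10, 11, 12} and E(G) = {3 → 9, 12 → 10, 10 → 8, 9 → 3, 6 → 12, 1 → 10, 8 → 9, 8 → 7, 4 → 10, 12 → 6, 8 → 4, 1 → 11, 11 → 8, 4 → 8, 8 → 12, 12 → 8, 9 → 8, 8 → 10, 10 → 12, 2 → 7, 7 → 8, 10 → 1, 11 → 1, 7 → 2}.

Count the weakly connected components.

From 1: component {1, 2, 3, 4, 6, 7, 8, 9, 10, 11, 12}.
From 5: component {5}.
That's 2 components.

2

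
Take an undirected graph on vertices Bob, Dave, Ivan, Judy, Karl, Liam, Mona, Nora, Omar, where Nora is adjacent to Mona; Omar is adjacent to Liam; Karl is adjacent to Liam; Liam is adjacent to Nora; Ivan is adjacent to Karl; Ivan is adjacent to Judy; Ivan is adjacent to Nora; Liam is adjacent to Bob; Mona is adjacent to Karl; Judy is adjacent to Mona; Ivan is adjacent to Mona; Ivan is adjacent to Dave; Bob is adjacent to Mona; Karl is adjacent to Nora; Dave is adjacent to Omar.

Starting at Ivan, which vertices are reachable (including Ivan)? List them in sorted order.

Start at Ivan.
Its neighbours: Dave, Judy, Karl, Mona, Nora.
Then their neighbours: Bob, Liam, Omar.
Every vertex is now reached.

Bob, Dave, Ivan, Judy, Karl, Liam, Mona, Nora, Omar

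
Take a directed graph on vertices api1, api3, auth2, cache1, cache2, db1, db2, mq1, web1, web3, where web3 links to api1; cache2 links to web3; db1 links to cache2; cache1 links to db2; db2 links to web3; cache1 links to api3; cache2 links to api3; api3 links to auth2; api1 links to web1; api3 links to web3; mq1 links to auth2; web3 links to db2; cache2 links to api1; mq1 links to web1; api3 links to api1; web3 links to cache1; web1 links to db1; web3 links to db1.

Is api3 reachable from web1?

Explore from web1.
Distance 1: reach db1.
Distance 2: reach cache2.
Distance 3: reach api1, api3, web3.
Found api3.

Yes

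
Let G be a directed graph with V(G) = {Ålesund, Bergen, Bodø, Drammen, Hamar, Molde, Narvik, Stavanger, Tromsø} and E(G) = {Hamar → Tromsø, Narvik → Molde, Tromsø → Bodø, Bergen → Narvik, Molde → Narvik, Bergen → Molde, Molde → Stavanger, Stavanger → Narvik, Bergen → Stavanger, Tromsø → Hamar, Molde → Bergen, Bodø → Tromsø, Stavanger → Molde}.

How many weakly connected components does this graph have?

From Ålesund: component {Ålesund}.
From Bergen: component {Bergen, Molde, Narvik, Stavanger}.
From Bodø: component {Bodø, Hamar, Tromsø}.
From Drammen: component {Drammen}.
That's 4 components.

4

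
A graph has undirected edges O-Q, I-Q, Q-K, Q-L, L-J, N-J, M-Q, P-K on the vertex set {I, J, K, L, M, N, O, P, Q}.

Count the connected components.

From I: component {I, J, K, L, M, N, O, P, Q}.
That's 1 component.

1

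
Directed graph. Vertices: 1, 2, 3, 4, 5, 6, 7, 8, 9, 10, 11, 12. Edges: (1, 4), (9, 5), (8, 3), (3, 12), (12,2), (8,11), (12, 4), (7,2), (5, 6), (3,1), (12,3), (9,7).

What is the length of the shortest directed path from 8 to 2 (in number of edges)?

Distance 0: 8.
Distance 1: 3, 11.
Distance 2: 1, 12.
Distance 3: 2, 4 — contains 2.

3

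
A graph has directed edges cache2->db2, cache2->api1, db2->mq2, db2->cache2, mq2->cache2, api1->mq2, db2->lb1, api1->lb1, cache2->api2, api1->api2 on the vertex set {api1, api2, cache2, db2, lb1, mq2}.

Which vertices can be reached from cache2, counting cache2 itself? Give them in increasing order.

Start at cache2.
Its neighbours: api1, api2, db2.
Then their neighbours: lb1, mq2.
Every vertex is now reached.

api1, api2, cache2, db2, lb1, mq2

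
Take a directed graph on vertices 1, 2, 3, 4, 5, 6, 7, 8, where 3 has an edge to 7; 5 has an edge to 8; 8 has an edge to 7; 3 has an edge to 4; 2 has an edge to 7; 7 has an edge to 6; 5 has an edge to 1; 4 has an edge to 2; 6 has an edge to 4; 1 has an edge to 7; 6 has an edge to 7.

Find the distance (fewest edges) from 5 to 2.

5

Distance 0: 5.
Distance 1: 1, 8.
Distance 2: 7.
Distance 3: 6.
Distance 4: 4.
Distance 5: 2 — contains 2.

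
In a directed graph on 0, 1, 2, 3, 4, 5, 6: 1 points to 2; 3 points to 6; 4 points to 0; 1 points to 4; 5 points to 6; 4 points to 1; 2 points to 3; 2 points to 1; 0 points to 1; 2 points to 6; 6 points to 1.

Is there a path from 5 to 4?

Explore from 5.
Distance 1: reach 6.
Distance 2: reach 1.
Distance 3: reach 2, 4.
Found 4.

Yes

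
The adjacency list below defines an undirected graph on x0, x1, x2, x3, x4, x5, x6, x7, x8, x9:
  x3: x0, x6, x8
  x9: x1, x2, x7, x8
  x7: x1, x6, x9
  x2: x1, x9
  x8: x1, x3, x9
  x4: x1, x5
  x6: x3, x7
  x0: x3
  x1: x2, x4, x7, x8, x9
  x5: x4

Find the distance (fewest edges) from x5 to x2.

3

Distance 0: x5.
Distance 1: x4.
Distance 2: x1.
Distance 3: x2, x7, x8, x9 — contains x2.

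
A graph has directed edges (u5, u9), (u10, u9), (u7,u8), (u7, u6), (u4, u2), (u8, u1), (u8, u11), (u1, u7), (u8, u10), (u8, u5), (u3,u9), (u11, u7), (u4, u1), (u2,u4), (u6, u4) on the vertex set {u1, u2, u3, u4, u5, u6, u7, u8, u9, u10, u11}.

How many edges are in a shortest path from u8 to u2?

Distance 0: u8.
Distance 1: u1, u5, u10, u11.
Distance 2: u7, u9.
Distance 3: u6.
Distance 4: u4.
Distance 5: u2 — contains u2.

5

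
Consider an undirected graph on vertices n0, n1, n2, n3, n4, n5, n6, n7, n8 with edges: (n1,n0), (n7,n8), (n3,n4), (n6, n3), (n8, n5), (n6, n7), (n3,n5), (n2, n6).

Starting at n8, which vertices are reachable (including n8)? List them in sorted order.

Start at n8.
Its neighbours: n5, n7.
Then their neighbours: n3, n6.
Then next layer: n2, n4.
Nothing further is reachable.

n2, n3, n4, n5, n6, n7, n8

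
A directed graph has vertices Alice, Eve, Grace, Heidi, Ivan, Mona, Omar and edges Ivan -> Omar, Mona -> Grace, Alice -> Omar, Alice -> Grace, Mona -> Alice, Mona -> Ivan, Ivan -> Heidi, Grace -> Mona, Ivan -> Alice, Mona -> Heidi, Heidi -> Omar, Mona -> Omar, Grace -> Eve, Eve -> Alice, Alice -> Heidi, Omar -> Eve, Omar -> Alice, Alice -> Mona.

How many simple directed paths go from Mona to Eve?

15

Mona→Alice→Grace→Eve
Mona→Alice→Heidi→Omar→Eve
Mona→Alice→Omar→Eve
Mona→Grace→Eve
Mona→Heidi→Omar→Alice→Grace→Eve
Mona→Heidi→Omar→Eve
Mona→Ivan→Alice→Grace→Eve
Mona→Ivan→Alice→Heidi→Omar→Eve
Mona→Ivan→Alice→Omar→Eve
Mona→Ivan→Heidi→Omar→Alice→Grace→Eve
Mona→Ivan→Heidi→Omar→Eve
Mona→Ivan→Omar→Alice→Grace→Eve
Mona→Ivan→Omar→Eve
Mona→Omar→Alice→Grace→Eve
Mona→Omar→Eve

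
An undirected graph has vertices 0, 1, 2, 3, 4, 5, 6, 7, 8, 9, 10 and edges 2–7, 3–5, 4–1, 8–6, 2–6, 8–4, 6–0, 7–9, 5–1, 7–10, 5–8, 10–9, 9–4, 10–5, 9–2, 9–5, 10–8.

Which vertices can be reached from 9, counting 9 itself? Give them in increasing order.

0, 1, 2, 3, 4, 5, 6, 7, 8, 9, 10

Start at 9.
Its neighbours: 2, 4, 5, 7, 10.
Then their neighbours: 1, 3, 6, 8.
Then next layer: 0.
Every vertex is now reached.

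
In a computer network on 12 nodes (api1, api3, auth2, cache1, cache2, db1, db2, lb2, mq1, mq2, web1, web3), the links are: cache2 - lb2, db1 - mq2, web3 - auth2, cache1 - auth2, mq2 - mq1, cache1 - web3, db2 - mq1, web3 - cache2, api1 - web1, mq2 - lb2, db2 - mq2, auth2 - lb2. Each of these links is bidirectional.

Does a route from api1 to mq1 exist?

Explore from api1.
Distance 1: reach web1.
The search is exhausted without reaching mq1; it lies in a different component.

No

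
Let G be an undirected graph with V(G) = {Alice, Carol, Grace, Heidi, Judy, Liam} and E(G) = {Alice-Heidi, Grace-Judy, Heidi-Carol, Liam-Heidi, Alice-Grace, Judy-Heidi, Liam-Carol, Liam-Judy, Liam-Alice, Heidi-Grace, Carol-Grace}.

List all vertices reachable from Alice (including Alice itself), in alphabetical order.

Alice, Carol, Grace, Heidi, Judy, Liam

Start at Alice.
Its neighbours: Grace, Heidi, Liam.
Then their neighbours: Carol, Judy.
Every vertex is now reached.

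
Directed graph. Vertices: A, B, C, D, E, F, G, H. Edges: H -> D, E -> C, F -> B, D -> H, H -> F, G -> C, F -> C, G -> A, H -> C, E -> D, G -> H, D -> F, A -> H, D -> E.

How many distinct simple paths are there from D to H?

1

D→H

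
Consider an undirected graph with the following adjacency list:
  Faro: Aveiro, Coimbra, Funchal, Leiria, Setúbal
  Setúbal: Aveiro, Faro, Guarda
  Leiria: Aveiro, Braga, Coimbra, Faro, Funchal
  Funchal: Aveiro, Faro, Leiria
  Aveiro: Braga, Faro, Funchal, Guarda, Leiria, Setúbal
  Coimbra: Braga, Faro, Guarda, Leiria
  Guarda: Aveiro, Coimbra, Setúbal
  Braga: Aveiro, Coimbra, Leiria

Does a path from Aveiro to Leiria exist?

Yes

Explore from Aveiro.
Distance 1: reach Braga, Faro, Funchal, Guarda, Leiria, Setúbal.
Found Leiria.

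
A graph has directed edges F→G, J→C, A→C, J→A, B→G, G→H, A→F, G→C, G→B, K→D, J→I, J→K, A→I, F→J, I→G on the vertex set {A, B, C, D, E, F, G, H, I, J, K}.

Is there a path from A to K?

Explore from A.
Distance 1: reach C, F, I.
Distance 2: reach G, J.
Distance 3: reach B, H, K.
Found K.

Yes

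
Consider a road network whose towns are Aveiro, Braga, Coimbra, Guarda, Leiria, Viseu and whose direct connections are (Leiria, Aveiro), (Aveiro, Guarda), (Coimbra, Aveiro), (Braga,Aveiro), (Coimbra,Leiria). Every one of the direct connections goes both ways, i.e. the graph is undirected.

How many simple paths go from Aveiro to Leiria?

2

Aveiro–Coimbra–Leiria
Aveiro–Leiria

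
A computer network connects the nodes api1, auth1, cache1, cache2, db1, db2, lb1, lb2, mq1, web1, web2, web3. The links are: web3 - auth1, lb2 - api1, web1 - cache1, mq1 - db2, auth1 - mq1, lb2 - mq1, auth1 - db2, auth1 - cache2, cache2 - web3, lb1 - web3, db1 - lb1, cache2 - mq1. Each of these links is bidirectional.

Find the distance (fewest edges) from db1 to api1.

Distance 0: db1.
Distance 1: lb1.
Distance 2: web3.
Distance 3: auth1, cache2.
Distance 4: db2, mq1.
Distance 5: lb2.
Distance 6: api1 — contains api1.

6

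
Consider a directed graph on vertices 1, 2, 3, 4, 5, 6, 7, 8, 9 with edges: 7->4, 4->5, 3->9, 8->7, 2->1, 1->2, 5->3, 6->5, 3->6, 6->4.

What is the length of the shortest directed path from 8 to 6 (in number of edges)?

Distance 0: 8.
Distance 1: 7.
Distance 2: 4.
Distance 3: 5.
Distance 4: 3.
Distance 5: 6, 9 — contains 6.

5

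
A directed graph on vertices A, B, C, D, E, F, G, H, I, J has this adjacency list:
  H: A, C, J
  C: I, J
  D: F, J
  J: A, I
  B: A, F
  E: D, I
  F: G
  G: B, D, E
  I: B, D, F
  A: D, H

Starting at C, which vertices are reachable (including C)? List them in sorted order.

Start at C.
Its neighbours: I, J.
Then their neighbours: A, B, D, F.
Then next layer: G, H.
Then next layer: E.
Every vertex is now reached.

A, B, C, D, E, F, G, H, I, J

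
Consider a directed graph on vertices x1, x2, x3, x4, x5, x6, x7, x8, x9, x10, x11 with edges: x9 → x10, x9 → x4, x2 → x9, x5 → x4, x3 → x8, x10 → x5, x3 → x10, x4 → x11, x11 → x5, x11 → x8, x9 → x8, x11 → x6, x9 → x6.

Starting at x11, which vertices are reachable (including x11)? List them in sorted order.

Start at x11.
Its neighbours: x5, x6, x8.
Then their neighbours: x4.
Nothing further is reachable.

x4, x5, x6, x8, x11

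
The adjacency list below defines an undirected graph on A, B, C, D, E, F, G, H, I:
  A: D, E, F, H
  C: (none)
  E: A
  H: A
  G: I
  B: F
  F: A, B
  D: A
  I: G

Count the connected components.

From A: component {A, B, D, E, F, H}.
From C: component {C}.
From G: component {G, I}.
That's 3 components.

3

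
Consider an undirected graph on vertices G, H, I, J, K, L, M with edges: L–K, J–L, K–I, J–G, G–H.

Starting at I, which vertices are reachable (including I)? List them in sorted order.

Start at I.
Its neighbours: K.
Then their neighbours: L.
Then next layer: J.
Then next layer: G.
Then next layer: H.
Nothing further is reachable.

G, H, I, J, K, L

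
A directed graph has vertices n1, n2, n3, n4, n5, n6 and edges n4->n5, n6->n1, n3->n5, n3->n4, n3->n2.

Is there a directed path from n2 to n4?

n2 has no outgoing edges, so nothing is reachable from it.

No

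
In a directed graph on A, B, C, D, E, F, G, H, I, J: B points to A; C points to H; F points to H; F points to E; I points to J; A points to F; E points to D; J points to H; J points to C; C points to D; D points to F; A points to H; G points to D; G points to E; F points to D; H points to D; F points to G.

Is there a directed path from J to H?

Yes

Explore from J.
Distance 1: reach C, H.
Found H.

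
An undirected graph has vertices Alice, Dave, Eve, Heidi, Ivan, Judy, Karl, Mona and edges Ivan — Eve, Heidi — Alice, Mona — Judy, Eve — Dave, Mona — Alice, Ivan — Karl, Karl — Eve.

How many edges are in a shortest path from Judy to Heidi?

3

Distance 0: Judy.
Distance 1: Mona.
Distance 2: Alice.
Distance 3: Heidi — contains Heidi.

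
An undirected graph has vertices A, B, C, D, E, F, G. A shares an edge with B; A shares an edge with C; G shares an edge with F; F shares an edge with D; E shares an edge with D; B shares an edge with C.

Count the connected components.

From A: component {A, B, C}.
From D: component {D, E, F, G}.
That's 2 components.

2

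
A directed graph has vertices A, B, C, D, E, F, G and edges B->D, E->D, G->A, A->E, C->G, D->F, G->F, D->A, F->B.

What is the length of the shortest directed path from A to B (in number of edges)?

4

Distance 0: A.
Distance 1: E.
Distance 2: D.
Distance 3: F.
Distance 4: B — contains B.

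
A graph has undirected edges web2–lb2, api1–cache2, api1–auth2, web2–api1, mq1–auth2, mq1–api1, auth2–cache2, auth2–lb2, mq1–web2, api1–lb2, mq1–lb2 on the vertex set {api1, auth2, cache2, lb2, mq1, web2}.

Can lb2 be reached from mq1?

Explore from mq1.
Distance 1: reach api1, auth2, lb2, web2.
Found lb2.

Yes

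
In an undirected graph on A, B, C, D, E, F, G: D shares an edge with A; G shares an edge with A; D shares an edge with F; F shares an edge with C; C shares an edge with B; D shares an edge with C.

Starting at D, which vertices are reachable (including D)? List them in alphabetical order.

A, B, C, D, F, G

Start at D.
Its neighbours: A, C, F.
Then their neighbours: B, G.
Nothing further is reachable.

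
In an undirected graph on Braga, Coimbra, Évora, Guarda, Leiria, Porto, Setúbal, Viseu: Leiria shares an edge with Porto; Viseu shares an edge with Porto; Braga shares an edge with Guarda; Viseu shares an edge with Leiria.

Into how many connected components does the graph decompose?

From Braga: component {Braga, Guarda}.
From Coimbra: component {Coimbra}.
From Évora: component {Évora}.
From Leiria: component {Leiria, Porto, Viseu}.
From Setúbal: component {Setúbal}.
That's 5 components.

5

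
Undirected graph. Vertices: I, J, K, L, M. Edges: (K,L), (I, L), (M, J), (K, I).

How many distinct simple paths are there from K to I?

K–I
K–L–I

2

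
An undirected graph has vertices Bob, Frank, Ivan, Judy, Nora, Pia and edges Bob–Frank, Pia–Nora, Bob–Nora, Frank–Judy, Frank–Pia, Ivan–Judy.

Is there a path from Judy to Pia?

Yes

Explore from Judy.
Distance 1: reach Frank, Ivan.
Distance 2: reach Bob, Pia.
Found Pia.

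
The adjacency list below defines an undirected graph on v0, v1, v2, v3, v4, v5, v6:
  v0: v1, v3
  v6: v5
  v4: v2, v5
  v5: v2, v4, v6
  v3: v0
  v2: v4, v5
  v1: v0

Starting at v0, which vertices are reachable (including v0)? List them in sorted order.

v0, v1, v3

Start at v0.
Its neighbours: v1, v3.
Nothing further is reachable.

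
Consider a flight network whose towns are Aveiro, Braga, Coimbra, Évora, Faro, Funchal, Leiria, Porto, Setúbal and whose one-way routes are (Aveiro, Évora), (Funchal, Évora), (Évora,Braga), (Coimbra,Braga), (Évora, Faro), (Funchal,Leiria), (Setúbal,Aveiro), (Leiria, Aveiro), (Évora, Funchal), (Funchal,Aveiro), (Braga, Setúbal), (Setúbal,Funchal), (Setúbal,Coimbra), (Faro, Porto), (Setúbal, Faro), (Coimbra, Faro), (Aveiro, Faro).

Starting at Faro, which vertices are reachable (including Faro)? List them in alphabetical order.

Faro, Porto

Start at Faro.
Its neighbours: Porto.
Nothing further is reachable.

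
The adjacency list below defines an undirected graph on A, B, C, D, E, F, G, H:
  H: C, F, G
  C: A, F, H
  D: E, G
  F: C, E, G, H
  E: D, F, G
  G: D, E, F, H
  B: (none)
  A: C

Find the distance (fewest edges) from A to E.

Distance 0: A.
Distance 1: C.
Distance 2: F, H.
Distance 3: E, G — contains E.

3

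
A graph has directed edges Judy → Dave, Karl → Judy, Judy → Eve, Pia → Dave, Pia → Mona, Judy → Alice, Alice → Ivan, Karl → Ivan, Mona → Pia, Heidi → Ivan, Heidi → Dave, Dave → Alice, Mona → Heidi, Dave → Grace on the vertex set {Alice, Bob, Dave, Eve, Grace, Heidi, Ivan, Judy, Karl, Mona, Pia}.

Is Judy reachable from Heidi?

No

Explore from Heidi.
Distance 1: reach Dave, Ivan.
Distance 2: reach Alice, Grace.
The search from Heidi is exhausted; no directed path reaches Judy.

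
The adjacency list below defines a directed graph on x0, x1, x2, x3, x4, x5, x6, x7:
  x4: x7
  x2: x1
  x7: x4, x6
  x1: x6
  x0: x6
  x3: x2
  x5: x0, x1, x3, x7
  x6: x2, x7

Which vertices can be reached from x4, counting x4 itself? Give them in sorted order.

Start at x4.
Its neighbours: x7.
Then their neighbours: x6.
Then next layer: x2.
Then next layer: x1.
Nothing further is reachable.

x1, x2, x4, x6, x7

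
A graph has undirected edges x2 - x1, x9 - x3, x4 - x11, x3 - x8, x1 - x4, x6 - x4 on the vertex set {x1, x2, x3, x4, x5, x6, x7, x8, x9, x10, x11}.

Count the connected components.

From x1: component {x1, x2, x4, x6, x11}.
From x3: component {x3, x8, x9}.
From x5: component {x5}.
From x7: component {x7}.
From x10: component {x10}.
That's 5 components.

5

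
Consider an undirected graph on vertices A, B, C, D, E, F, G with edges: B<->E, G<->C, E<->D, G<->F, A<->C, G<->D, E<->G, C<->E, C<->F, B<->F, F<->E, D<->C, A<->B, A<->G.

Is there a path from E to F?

Explore from E.
Distance 1: reach B, C, D, F, G.
Found F.

Yes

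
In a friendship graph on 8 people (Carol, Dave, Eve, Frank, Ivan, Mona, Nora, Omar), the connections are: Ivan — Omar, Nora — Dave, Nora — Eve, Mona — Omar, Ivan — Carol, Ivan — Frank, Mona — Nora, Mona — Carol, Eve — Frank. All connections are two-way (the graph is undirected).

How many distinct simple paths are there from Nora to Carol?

Nora–Eve–Frank–Ivan–Carol
Nora–Eve–Frank–Ivan–Omar–Mona–Carol
Nora–Mona–Carol
Nora–Mona–Omar–Ivan–Carol

4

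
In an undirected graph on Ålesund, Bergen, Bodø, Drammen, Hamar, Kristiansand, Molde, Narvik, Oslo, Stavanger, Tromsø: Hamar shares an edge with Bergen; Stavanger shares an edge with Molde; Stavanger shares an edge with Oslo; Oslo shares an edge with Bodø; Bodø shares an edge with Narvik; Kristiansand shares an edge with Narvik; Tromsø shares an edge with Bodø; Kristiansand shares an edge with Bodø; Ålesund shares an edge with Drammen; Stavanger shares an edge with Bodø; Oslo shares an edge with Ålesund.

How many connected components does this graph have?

From Ålesund: component {Ålesund, Bodø, Drammen, Kristiansand, Molde, Narvik, Oslo, Stavanger, Tromsø}.
From Bergen: component {Bergen, Hamar}.
That's 2 components.

2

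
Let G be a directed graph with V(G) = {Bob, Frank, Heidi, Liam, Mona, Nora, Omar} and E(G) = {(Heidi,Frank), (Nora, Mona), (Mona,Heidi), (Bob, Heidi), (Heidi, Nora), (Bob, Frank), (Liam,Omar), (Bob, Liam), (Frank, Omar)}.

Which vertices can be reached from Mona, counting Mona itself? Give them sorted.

Frank, Heidi, Mona, Nora, Omar

Start at Mona.
Its neighbours: Heidi.
Then their neighbours: Frank, Nora.
Then next layer: Omar.
Nothing further is reachable.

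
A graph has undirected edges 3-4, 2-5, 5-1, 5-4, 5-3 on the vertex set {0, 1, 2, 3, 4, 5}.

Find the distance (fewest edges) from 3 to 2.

Distance 0: 3.
Distance 1: 4, 5.
Distance 2: 1, 2 — contains 2.

2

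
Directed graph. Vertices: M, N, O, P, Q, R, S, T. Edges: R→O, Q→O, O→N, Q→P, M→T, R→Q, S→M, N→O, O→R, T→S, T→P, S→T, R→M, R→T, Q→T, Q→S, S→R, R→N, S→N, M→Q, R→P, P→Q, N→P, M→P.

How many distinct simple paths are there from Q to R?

5

Q→O→R
Q→S→N→O→R
Q→S→R
Q→T→S→N→O→R
Q→T→S→R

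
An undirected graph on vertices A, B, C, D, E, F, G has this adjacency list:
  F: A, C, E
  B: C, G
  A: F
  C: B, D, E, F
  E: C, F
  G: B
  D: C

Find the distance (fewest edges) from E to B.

Distance 0: E.
Distance 1: C, F.
Distance 2: A, B, D — contains B.

2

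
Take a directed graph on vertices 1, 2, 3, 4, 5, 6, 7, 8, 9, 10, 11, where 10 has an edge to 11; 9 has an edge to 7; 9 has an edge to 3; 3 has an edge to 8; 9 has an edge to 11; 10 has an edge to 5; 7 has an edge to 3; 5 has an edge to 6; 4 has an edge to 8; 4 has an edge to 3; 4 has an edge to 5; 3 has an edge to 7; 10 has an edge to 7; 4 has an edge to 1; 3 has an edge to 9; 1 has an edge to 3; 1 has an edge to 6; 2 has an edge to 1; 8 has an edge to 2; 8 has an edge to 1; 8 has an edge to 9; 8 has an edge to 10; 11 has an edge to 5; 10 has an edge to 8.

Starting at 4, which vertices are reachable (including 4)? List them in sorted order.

Start at 4.
Its neighbours: 1, 3, 5, 8.
Then their neighbours: 2, 6, 7, 9, 10.
Then next layer: 11.
Every vertex is now reached.

1, 2, 3, 4, 5, 6, 7, 8, 9, 10, 11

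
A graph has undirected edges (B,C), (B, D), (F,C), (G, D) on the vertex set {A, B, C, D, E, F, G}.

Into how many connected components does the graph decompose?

3

From A: component {A}.
From B: component {B, C, D, F, G}.
From E: component {E}.
That's 3 components.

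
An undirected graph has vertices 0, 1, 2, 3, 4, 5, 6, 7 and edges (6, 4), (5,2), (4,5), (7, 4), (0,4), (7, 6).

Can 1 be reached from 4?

No

Explore from 4.
Distance 1: reach 0, 5, 6, 7.
Distance 2: reach 2.
The search is exhausted without reaching 1; it lies in a different component.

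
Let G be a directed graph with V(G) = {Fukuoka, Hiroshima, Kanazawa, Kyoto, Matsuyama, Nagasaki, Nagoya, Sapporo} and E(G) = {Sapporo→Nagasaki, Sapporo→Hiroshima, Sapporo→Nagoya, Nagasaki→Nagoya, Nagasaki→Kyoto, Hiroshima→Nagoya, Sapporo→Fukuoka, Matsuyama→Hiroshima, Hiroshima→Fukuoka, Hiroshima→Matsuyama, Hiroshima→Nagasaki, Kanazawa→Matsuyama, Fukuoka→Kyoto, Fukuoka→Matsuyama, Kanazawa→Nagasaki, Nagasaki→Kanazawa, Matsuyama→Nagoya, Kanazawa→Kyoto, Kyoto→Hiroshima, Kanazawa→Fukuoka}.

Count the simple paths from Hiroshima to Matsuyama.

Hiroshima→Fukuoka→Matsuyama
Hiroshima→Matsuyama
Hiroshima→Nagasaki→Kanazawa→Fukuoka→Matsuyama
Hiroshima→Nagasaki→Kanazawa→Matsuyama

4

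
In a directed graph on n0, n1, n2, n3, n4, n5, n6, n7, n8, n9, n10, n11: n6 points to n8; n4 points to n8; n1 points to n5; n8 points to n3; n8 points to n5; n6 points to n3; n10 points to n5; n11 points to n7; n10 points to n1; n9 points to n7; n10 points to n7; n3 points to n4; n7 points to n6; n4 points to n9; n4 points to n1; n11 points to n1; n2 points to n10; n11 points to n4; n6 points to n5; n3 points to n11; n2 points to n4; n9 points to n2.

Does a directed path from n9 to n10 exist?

Explore from n9.
Distance 1: reach n2, n7.
Distance 2: reach n4, n6, n10.
Found n10.

Yes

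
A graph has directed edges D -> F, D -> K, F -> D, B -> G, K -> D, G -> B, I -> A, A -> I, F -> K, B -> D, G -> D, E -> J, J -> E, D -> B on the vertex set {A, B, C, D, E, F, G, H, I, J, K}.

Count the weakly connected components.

From A: component {A, I}.
From B: component {B, D, F, G, K}.
From C: component {C}.
From E: component {E, J}.
From H: component {H}.
That's 5 components.

5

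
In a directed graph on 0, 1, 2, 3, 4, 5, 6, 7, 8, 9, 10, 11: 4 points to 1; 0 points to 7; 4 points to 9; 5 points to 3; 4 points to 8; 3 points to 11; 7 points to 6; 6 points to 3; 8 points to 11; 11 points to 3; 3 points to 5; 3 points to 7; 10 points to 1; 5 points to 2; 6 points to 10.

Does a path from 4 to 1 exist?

Yes

Explore from 4.
Distance 1: reach 1, 8, 9.
Found 1.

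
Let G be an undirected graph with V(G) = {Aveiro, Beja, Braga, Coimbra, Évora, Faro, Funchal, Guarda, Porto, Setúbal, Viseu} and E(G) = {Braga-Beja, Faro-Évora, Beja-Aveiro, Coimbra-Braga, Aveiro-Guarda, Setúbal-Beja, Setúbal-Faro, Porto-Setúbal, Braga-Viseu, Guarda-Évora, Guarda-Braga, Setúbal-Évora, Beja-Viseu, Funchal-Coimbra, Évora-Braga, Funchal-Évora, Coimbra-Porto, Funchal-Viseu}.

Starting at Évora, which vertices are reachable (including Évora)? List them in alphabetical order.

Start at Évora.
Its neighbours: Braga, Faro, Funchal, Guarda, Setúbal.
Then their neighbours: Aveiro, Beja, Coimbra, Porto, Viseu.
Every vertex is now reached.

Aveiro, Beja, Braga, Coimbra, Évora, Faro, Funchal, Guarda, Porto, Setúbal, Viseu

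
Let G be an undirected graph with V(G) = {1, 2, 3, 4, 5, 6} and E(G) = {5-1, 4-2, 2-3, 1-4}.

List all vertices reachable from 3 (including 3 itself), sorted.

Start at 3.
Its neighbours: 2.
Then their neighbours: 4.
Then next layer: 1.
Then next layer: 5.
Nothing further is reachable.

1, 2, 3, 4, 5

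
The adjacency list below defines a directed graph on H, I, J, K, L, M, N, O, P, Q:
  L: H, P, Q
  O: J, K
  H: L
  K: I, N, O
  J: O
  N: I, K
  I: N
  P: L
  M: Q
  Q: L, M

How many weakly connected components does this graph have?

From H: component {H, L, M, P, Q}.
From I: component {I, J, K, N, O}.
That's 2 components.

2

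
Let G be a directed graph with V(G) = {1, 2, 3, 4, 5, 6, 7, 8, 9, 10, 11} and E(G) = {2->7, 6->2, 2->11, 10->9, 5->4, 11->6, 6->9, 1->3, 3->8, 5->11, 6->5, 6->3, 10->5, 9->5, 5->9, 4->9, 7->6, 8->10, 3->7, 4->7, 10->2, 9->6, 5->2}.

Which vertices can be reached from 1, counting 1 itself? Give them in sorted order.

Start at 1.
Its neighbours: 3.
Then their neighbours: 7, 8.
Then next layer: 6, 10.
Then next layer: 2, 5, 9.
Then next layer: 4, 11.
Every vertex is now reached.

1, 2, 3, 4, 5, 6, 7, 8, 9, 10, 11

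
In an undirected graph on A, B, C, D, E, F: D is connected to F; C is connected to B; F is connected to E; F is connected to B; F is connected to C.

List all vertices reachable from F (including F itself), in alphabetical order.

B, C, D, E, F

Start at F.
Its neighbours: B, C, D, E.
Nothing further is reachable.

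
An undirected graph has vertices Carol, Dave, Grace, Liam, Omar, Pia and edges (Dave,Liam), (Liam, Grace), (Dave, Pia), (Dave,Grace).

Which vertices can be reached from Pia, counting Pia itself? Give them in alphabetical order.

Start at Pia.
Its neighbours: Dave.
Then their neighbours: Grace, Liam.
Nothing further is reachable.

Dave, Grace, Liam, Pia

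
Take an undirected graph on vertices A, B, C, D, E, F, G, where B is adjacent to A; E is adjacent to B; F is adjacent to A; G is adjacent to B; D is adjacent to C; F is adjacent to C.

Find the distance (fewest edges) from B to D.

4

Distance 0: B.
Distance 1: A, E, G.
Distance 2: F.
Distance 3: C.
Distance 4: D — contains D.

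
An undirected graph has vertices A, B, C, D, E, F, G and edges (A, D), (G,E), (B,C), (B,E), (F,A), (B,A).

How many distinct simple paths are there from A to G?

A–B–E–G

1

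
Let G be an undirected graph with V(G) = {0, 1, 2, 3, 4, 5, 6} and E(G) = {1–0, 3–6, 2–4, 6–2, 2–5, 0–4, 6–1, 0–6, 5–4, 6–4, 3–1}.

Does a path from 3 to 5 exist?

Explore from 3.
Distance 1: reach 1, 6.
Distance 2: reach 0, 2, 4.
Distance 3: reach 5.
Found 5.

Yes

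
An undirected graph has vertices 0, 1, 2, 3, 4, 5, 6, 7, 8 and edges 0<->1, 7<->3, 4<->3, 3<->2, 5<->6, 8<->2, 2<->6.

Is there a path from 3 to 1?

No

Explore from 3.
Distance 1: reach 2, 4, 7.
Distance 2: reach 6, 8.
Distance 3: reach 5.
The search is exhausted without reaching 1; it lies in a different component.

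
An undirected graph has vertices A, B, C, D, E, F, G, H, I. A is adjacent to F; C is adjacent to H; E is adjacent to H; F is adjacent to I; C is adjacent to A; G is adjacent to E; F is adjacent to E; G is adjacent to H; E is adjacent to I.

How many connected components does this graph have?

From A: component {A, C, E, F, G, H, I}.
From B: component {B}.
From D: component {D}.
That's 3 components.

3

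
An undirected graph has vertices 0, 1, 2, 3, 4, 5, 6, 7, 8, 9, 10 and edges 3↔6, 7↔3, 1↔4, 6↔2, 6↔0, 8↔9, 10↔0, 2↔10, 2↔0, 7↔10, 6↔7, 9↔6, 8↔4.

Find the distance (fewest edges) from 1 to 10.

Distance 0: 1.
Distance 1: 4.
Distance 2: 8.
Distance 3: 9.
Distance 4: 6.
Distance 5: 0, 2, 3, 7.
Distance 6: 10 — contains 10.

6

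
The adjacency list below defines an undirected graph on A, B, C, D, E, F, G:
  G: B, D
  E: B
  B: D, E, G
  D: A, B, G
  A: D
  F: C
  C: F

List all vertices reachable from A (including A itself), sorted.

A, B, D, E, G

Start at A.
Its neighbours: D.
Then their neighbours: B, G.
Then next layer: E.
Nothing further is reachable.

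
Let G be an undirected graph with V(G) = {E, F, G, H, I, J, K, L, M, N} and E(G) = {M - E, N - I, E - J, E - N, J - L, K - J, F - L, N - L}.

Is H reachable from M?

Explore from M.
Distance 1: reach E.
Distance 2: reach J, N.
Distance 3: reach I, K, L.
Distance 4: reach F.
The search is exhausted without reaching H; it lies in a different component.

No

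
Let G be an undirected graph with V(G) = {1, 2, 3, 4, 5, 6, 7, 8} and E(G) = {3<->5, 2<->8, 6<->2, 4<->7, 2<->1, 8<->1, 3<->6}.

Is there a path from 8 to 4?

Explore from 8.
Distance 1: reach 1, 2.
Distance 2: reach 6.
Distance 3: reach 3.
Distance 4: reach 5.
The search is exhausted without reaching 4; it lies in a different component.

No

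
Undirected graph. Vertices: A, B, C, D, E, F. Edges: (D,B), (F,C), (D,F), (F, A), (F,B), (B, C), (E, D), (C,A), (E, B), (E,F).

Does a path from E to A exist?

Yes

Explore from E.
Distance 1: reach B, D, F.
Distance 2: reach A, C.
Found A.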